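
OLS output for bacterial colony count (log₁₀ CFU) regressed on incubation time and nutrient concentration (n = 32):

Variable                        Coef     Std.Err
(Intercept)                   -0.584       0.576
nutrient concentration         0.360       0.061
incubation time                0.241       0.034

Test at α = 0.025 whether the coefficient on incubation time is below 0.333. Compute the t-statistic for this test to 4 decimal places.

t = -2.7059

Read off: b = 0.241, SE = 0.034 for incubation time.
H₀: β₁ = 0.333 vs H₁: β₁ < 0.333.
t = (0.241 − 0.333) / 0.034 = -2.7059.
df = n − k − 1 = 32 − 2 − 1 = 29.
One-sided p ≈ 0.0056, which is < 0.025, so reject H₀.
There is evidence that the true slope on incubation time is below 0.333 log₁₀ CFU per unit, holding the other predictors fixed.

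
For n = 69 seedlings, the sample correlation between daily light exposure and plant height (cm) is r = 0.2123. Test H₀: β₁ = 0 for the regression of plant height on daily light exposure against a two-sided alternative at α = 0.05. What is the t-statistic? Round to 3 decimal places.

t = r·√(n − 2)/√(1 − r²) = 0.2123·√67/√0.954929 = 1.778.
df = n − 2 = 67.
Two-sided p ≈ 0.0799, which is ≥ 0.05, so fail to reject H₀.
The data do not give significant evidence of a linear association between daily light exposure and plant height.

t = 1.778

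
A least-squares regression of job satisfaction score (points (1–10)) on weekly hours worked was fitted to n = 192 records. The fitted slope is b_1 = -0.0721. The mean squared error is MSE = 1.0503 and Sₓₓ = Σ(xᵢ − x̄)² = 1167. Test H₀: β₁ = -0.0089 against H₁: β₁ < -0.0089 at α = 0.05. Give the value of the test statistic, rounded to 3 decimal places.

SE(b_1) = √(MSE/Sₓₓ) = √(1.0503/1167) = 0.03.
t = (-0.0721 − (-0.0089)) / 0.03 = -2.107.
df = n − 2 = 190.
One-sided p ≈ 0.0182, which is < 0.05, so reject H₀.
There is evidence that the true slope on weekly hours worked is below -0.0089 points (1–10) per unit.

t = -2.107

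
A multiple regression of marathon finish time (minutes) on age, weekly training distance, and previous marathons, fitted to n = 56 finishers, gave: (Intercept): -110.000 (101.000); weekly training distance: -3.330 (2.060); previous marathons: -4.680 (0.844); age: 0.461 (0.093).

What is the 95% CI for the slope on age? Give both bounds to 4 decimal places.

(0.2744, 0.6476)

Read off: b = 0.461, SE = 0.093 for age.
df = n − k − 1 = 56 − 3 − 1 = 52.
t* = t_{0.025, 52} = 2.006647.
Margin = t* × SE = 2.006647 × 0.093 = 0.186618.
CI: 0.461 ± 0.186618 → (0.2744, 0.6476).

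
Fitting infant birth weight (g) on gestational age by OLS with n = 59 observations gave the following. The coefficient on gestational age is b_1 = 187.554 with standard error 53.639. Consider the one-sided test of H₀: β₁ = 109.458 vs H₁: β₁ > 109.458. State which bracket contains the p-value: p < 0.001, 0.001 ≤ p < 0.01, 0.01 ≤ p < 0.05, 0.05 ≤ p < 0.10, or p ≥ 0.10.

t = (187.554 − 109.458) / 53.639 = 1.456.
df = n − 2 = 59 − 2 = 57.
One-sided p = P(T_{57} > t) ≈ 0.0754.
So 0.05 ≤ p < 0.10.

0.05 ≤ p < 0.10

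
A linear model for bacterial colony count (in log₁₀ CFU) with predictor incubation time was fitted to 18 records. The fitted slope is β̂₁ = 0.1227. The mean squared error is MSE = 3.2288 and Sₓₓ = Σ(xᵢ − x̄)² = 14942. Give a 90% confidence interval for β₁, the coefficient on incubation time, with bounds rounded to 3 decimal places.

(0.097, 0.148)

SE(β̂₁) = √(MSE/Sₓₓ) = √(3.2288/14942) = 0.0147.
df = n − 2 = 16.
t* = t_{0.05, 16} = 1.745884.
Margin = t* × SE = 1.745884 × 0.0147 = 0.02566.
CI: 0.1227 ± 0.02566 → (0.097, 0.148).
With 90% confidence, each one-unit increase in incubation time is associated with a change of between 0.097 and 0.148 log₁₀ CFU in bacterial colony count.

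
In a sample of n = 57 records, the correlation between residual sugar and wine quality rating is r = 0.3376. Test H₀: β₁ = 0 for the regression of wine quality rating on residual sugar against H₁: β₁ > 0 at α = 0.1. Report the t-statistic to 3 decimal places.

t = r·√(n − 2)/√(1 − r²) = 0.3376·√55/√0.886026 = 2.660.
df = n − 2 = 55.
One-sided p ≈ 0.0051, which is < 0.1, so reject H₀.
There is evidence of a linear association between residual sugar and wine quality rating.

t = 2.660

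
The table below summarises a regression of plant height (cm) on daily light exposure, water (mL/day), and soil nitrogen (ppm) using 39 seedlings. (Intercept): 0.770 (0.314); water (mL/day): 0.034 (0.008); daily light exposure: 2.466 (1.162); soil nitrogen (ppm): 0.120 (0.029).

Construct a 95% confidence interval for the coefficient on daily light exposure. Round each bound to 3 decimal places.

(0.107, 4.825)

Read off: b = 2.466, SE = 1.162 for daily light exposure.
df = n − k − 1 = 39 − 3 − 1 = 35.
t* = t_{0.025, 35} = 2.030108.
Margin = t* × SE = 2.030108 × 1.162 = 2.35899.
CI: 2.466 ± 2.35899 → (0.107, 4.825).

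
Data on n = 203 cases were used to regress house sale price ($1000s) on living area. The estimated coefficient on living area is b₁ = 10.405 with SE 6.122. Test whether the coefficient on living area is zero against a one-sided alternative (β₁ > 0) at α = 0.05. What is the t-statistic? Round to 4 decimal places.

H₀: β₁ = 0 vs H₁: β₁ > 0.
t = (b₁ − β₁⁰)/SE = 10.405 / 6.122 = 1.6996.
df = n − 2 = 203 − 2 = 201.
One-sided p ≈ 0.0454, which is < 0.05, so reject H₀.
There is evidence that the true slope on living area is positive.

t = 1.6996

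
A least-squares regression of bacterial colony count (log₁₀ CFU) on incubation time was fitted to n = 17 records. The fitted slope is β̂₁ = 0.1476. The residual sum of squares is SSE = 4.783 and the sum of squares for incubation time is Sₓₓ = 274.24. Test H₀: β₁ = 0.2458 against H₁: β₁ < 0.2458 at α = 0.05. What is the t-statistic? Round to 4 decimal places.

t = -2.8799

MSE = SSE/(n − 2) = 4.783/15 = 0.318867.
SE(β̂₁) = √(MSE/Sₓₓ) = √(0.318867/274.24) = 0.0340988.
t = (0.1476 − 0.2458) / 0.0340988 = -2.8799.
df = n − 2 = 15.
One-sided p ≈ 0.0057, which is < 0.05, so reject H₀.
There is evidence that the true slope on incubation time is below 0.2458 log₁₀ CFU per unit.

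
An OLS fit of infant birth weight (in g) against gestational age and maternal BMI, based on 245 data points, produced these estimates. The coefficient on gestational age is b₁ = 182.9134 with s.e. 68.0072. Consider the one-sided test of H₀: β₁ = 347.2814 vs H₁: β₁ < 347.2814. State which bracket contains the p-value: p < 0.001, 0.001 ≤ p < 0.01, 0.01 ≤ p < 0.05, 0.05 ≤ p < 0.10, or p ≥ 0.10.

t = (182.9134 − 347.2814) / 68.0072 = -2.417.
df = n − k − 1 = 245 − 2 − 1 = 242.
One-sided p = P(T_{242} < t) ≈ 0.0082.
So 0.001 ≤ p < 0.01.

0.001 ≤ p < 0.01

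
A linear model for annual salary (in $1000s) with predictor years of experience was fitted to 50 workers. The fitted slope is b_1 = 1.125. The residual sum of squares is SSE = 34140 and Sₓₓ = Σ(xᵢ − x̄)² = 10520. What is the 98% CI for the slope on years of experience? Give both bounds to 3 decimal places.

MSE = SSE/(n − 2) = 34140/48 = 711.25.
SE(b_1) = √(MSE/Sₓₓ) = √(711.25/10520) = 0.260018.
df = n − 2 = 48.
t* = t_{0.01, 48} = 2.406581.
Margin = t* × SE = 2.406581 × 0.260018 = 0.62575.
CI: 1.125 ± 0.62575 → (0.499, 1.751).
With 98% confidence, each one-unit increase in years of experience is associated with a change of between 0.499 and 1.751 $1000s in annual salary.

(0.499, 1.751)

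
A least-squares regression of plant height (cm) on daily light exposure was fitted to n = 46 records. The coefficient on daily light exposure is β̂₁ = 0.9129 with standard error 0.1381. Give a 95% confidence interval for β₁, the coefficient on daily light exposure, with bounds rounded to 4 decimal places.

(0.6346, 1.1912)

df = n − 2 = 46 − 2 = 44.
t* = t_{0.025, 44} = 2.015368.
Margin = t* × SE = 2.015368 × 0.1381 = 0.278322.
CI: 0.9129 ± 0.278322 → (0.6346, 1.1912).
With 95% confidence, each one-unit increase in daily light exposure is associated with a change of between 0.6346 and 1.1912 cm in plant height.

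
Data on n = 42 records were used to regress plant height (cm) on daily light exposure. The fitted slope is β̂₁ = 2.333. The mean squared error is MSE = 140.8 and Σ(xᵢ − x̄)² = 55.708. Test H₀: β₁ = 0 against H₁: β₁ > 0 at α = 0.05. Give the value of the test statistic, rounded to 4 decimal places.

t = 1.4675

SE(β̂₁) = √(MSE/Sₓₓ) = √(140.8/55.708) = 1.5898.
t = 2.333 / 1.5898 = 1.4675.
df = n − 2 = 40.
One-sided p ≈ 0.0750, which is ≥ 0.05, so fail to reject H₀.
The data do not give significant evidence that the true slope on daily light exposure is positive.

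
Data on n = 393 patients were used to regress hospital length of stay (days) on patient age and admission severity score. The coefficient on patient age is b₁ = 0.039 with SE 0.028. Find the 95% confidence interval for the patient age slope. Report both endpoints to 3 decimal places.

(-0.016, 0.094)

df = n − k − 1 = 393 − 2 − 1 = 390.
t* = t_{0.025, 390} = 1.966065.
Margin = t* × SE = 1.966065 × 0.028 = 0.05505.
CI: 0.039 ± 0.05505 → (-0.016, 0.094).
With 95% confidence, each one-unit increase in patient age is associated with a change of between -0.016 and 0.094 days in hospital length of stay, holding the other predictors fixed.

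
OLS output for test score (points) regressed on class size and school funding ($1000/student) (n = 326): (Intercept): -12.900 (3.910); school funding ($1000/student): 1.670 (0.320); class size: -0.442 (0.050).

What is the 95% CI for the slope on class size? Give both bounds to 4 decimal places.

(-0.5404, -0.3436)

Read off: b = -0.442, SE = 0.050 for class size.
df = n − k − 1 = 326 − 2 − 1 = 323.
t* = t_{0.025, 323} = 1.967336.
Margin = t* × SE = 1.967336 × 0.050 = 0.098367.
CI: -0.442 ± 0.098367 → (-0.5404, -0.3436).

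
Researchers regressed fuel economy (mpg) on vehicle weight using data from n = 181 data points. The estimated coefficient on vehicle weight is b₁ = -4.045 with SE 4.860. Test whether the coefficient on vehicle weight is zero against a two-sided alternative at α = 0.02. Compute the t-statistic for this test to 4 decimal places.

t = -0.8323

H₀: β₁ = 0 vs H₁: β₁ ≠ 0.
t = (b₁ − β₁⁰)/SE = -4.045 / 4.860 = -0.8323.
df = n − 2 = 181 − 2 = 179.
Two-sided p ≈ 0.4063, which is ≥ 0.02, so fail to reject H₀.
The data do not give significant evidence of an association between vehicle weight and fuel economy.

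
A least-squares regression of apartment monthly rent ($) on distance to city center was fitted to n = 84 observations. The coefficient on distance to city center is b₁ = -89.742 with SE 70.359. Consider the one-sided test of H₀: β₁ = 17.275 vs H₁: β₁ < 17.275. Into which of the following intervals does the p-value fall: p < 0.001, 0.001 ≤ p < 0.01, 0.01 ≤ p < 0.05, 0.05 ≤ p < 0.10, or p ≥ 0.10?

0.05 ≤ p < 0.10

t = (-89.742 − 17.275) / 70.359 = -1.521.
df = n − 2 = 84 − 2 = 82.
One-sided p = P(T_{82} < t) ≈ 0.0661.
So 0.05 ≤ p < 0.10.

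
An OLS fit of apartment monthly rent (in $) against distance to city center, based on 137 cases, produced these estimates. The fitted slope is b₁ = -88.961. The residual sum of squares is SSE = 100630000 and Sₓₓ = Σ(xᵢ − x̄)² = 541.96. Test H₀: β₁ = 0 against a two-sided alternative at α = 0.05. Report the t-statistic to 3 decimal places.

t = -2.399

MSE = SSE/(n − 2) = 100630000/135 = 745407.
SE(b₁) = √(MSE/Sₓₓ) = √(745407/541.96) = 37.0863.
t = -88.961 / 37.0863 = -2.399.
df = n − 2 = 135.
Two-sided p ≈ 0.0178, which is < 0.05, so reject H₀.
There is evidence that distance to city center is associated with apartment monthly rent.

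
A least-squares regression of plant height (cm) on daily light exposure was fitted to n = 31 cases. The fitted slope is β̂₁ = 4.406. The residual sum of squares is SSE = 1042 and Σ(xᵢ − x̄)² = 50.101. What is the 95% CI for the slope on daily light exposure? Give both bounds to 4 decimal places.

(2.6740, 6.1380)

MSE = SSE/(n − 2) = 1042/29 = 35.931.
SE(β̂₁) = √(MSE/Sₓₓ) = √(35.931/50.101) = 0.84686.
df = n − 2 = 29.
t* = t_{0.025, 29} = 2.04523.
Margin = t* × SE = 2.04523 × 0.84686 = 1.732023.
CI: 4.406 ± 1.732023 → (2.6740, 6.1380).
With 95% confidence, each one-unit increase in daily light exposure is associated with a change of between 2.6740 and 6.1380 cm in plant height.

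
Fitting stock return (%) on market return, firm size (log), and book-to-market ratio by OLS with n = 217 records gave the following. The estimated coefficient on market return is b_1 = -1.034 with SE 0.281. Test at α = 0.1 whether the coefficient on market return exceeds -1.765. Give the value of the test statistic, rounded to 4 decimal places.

H₀: β₁ = -1.765 vs H₁: β₁ > -1.765.
t = (b_1 − β₁⁰)/SE = (-1.034 − (-1.765)) / 0.281 = 2.6014.
df = n − k − 1 = 217 − 3 − 1 = 213.
One-sided p ≈ 0.0050, which is < 0.1, so reject H₀.
There is evidence that the true slope on market return exceeds -1.765 % per unit, holding the other predictors fixed.

t = 2.6014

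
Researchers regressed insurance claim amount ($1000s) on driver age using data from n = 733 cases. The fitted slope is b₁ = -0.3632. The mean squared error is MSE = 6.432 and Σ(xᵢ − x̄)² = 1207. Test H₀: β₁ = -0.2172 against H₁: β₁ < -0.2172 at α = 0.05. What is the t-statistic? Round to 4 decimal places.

t = -2.0000

SE(b₁) = √(MSE/Sₓₓ) = √(6.432/1207) = 0.0729994.
t = (-0.3632 − (-0.2172)) / 0.0729994 = -2.0000.
df = n − 2 = 731.
One-sided p ≈ 0.0229, which is < 0.05, so reject H₀.
There is evidence that the true slope on driver age is below -0.2172 $1000s per unit.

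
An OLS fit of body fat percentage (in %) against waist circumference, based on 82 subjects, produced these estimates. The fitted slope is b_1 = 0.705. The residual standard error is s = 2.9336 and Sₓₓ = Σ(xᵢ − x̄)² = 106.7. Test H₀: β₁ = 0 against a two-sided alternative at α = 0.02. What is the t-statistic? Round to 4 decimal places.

SE(b_1) = s/√Sₓₓ = 2.9336/√106.7 = 0.284.
t = 0.705 / 0.284 = 2.4824.
df = n − 2 = 80.
Two-sided p ≈ 0.0151, which is < 0.02, so reject H₀.
There is evidence that waist circumference is associated with body fat percentage.

t = 2.4824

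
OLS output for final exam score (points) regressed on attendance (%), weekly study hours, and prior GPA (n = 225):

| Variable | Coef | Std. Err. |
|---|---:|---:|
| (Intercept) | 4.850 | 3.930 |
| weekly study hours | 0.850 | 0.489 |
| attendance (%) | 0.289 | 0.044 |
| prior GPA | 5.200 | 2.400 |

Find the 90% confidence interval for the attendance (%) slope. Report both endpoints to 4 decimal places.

(0.2163, 0.3617)

Read off: b = 0.289, SE = 0.044 for attendance (%).
df = n − k − 1 = 225 − 3 − 1 = 221.
t* = t_{0.05, 221} = 1.651778.
Margin = t* × SE = 1.651778 × 0.044 = 0.072678.
CI: 0.289 ± 0.072678 → (0.2163, 0.3617).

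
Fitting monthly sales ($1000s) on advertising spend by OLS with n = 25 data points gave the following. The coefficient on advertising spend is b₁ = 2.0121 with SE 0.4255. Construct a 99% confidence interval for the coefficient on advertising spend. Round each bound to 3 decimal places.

(0.818, 3.207)

df = n − 2 = 25 − 2 = 23.
t* = t_{0.005, 23} = 2.807336.
Margin = t* × SE = 2.807336 × 0.4255 = 1.19452.
CI: 2.0121 ± 1.19452 → (0.818, 3.207).
With 99% confidence, each one-unit increase in advertising spend is associated with a change of between 0.818 and 3.207 $1000s in monthly sales.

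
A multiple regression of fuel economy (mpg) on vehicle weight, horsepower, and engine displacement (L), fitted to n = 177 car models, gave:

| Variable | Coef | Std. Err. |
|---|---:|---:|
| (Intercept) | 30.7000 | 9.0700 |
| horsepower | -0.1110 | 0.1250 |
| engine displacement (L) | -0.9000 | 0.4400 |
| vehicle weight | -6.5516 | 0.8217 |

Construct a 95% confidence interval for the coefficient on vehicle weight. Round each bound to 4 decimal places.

(-8.1734, -4.9298)

Read off: b = -6.5516, SE = 0.8217 for vehicle weight.
df = n − k − 1 = 177 − 3 − 1 = 173.
t* = t_{0.025, 173} = 1.973771.
Margin = t* × SE = 1.973771 × 0.8217 = 1.621848.
CI: -6.5516 ± 1.621848 → (-8.1734, -4.9298).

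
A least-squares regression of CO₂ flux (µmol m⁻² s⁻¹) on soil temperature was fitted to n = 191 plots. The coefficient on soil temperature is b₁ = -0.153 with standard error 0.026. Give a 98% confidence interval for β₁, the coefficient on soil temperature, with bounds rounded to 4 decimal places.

(-0.2140, -0.0920)

df = n − 2 = 191 − 2 = 189.
t* = t_{0.01, 189} = 2.34624.
Margin = t* × SE = 2.34624 × 0.026 = 0.061002.
CI: -0.153 ± 0.061002 → (-0.2140, -0.0920).
With 98% confidence, each one-unit increase in soil temperature is associated with a change of between -0.2140 and -0.0920 µmol m⁻² s⁻¹ in CO₂ flux.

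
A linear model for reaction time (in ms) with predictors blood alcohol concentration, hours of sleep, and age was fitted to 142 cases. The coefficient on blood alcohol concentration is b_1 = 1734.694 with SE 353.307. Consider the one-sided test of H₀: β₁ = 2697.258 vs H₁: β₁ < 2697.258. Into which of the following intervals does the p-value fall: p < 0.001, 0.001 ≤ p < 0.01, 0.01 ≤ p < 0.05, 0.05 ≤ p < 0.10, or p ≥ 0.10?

0.001 ≤ p < 0.01

t = (1734.694 − 2697.258) / 353.307 = -2.724.
df = n − k − 1 = 142 − 3 − 1 = 138.
One-sided p = P(T_{138} < t) ≈ 0.0036.
So 0.001 ≤ p < 0.01.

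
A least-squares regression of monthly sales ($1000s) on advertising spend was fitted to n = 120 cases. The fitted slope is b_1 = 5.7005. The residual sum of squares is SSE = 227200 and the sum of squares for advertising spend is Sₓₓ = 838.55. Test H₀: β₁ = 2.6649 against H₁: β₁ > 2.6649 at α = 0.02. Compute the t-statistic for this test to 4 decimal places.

t = 2.0033

MSE = SSE/(n − 2) = 227200/118 = 1925.42.
SE(b_1) = √(MSE/Sₓₓ) = √(1925.42/838.55) = 1.5153.
t = (5.7005 − 2.6649) / 1.5153 = 2.0033.
df = n − 2 = 118.
One-sided p ≈ 0.0237, which is ≥ 0.02, so fail to reject H₀.
The data do not give significant evidence that the true slope on advertising spend exceeds 2.6649 $1000s per unit.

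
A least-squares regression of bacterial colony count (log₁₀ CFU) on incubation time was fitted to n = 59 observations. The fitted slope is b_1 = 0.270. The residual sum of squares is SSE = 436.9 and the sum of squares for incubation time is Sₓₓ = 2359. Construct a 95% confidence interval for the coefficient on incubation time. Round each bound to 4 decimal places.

(0.1559, 0.3841)

MSE = SSE/(n − 2) = 436.9/57 = 7.66491.
SE(b_1) = √(MSE/Sₓₓ) = √(7.66491/2359) = 0.0570019.
df = n − 2 = 57.
t* = t_{0.025, 57} = 2.002465.
Margin = t* × SE = 2.002465 × 0.0570019 = 0.114144.
CI: 0.270 ± 0.114144 → (0.1559, 0.3841).
With 95% confidence, each one-unit increase in incubation time is associated with a change of between 0.1559 and 0.3841 log₁₀ CFU in bacterial colony count.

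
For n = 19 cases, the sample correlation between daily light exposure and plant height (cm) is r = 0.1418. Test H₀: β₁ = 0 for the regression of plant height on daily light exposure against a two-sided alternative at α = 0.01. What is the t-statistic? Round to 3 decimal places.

t = r·√(n − 2)/√(1 − r²) = 0.1418·√17/√0.979893 = 0.591.
df = n − 2 = 17.
Two-sided p ≈ 0.5625, which is ≥ 0.01, so fail to reject H₀.
The data do not give significant evidence of a linear association between daily light exposure and plant height.

t = 0.591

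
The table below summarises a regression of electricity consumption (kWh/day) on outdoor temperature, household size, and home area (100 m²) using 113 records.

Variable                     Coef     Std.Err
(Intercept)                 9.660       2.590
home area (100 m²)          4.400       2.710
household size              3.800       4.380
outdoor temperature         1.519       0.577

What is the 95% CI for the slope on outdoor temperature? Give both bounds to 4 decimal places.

(0.3754, 2.6626)

Read off: b = 1.519, SE = 0.577 for outdoor temperature.
df = n − k − 1 = 113 − 3 − 1 = 109.
t* = t_{0.025, 109} = 1.981967.
Margin = t* × SE = 1.981967 × 0.577 = 1.143595.
CI: 1.519 ± 1.143595 → (0.3754, 2.6626).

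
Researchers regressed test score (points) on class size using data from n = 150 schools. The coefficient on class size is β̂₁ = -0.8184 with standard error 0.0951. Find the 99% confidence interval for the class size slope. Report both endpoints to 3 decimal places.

df = n − 2 = 150 − 2 = 148.
t* = t_{0.005, 148} = 2.609456.
Margin = t* × SE = 2.609456 × 0.0951 = 0.24816.
CI: -0.8184 ± 0.24816 → (-1.067, -0.570).
With 99% confidence, each one-unit increase in class size is associated with a change of between -1.067 and -0.570 points in test score.

(-1.067, -0.570)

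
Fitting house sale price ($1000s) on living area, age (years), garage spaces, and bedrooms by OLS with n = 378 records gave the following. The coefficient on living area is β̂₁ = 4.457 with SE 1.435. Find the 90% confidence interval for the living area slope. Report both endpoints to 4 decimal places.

(2.0908, 6.8232)

df = n − k − 1 = 378 − 4 − 1 = 373.
t* = t_{0.05, 373} = 1.648949.
Margin = t* × SE = 1.648949 × 1.435 = 2.366242.
CI: 4.457 ± 2.366242 → (2.0908, 6.8232).
With 90% confidence, each one-unit increase in living area is associated with a change of between 2.0908 and 6.8232 $1000s in house sale price, holding the other predictors fixed.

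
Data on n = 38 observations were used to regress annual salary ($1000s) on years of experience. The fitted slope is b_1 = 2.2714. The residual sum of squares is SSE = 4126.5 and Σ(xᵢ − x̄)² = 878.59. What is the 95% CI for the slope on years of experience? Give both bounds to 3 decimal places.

MSE = SSE/(n − 2) = 4126.5/36 = 114.625.
SE(b_1) = √(MSE/Sₓₓ) = √(114.625/878.59) = 0.361199.
df = n − 2 = 36.
t* = t_{0.025, 36} = 2.028094.
Margin = t* × SE = 2.028094 × 0.361199 = 0.73255.
CI: 2.2714 ± 0.73255 → (1.539, 3.004).
With 95% confidence, each one-unit increase in years of experience is associated with a change of between 1.539 and 3.004 $1000s in annual salary.

(1.539, 3.004)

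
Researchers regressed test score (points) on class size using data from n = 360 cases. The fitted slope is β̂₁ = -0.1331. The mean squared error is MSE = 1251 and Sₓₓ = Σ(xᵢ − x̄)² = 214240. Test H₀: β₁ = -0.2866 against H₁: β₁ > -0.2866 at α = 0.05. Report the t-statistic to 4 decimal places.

SE(β̂₁) = √(MSE/Sₓₓ) = √(1251/214240) = 0.076415.
t = (-0.1331 − (-0.2866)) / 0.076415 = 2.0088.
df = n − 2 = 358.
One-sided p ≈ 0.0227, which is < 0.05, so reject H₀.
There is evidence that the true slope on class size exceeds -0.2866 points per unit.

t = 2.0088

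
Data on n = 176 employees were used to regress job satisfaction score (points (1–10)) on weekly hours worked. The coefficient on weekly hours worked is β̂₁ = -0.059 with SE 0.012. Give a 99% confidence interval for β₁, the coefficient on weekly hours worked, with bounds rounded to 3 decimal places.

df = n − 2 = 176 − 2 = 174.
t* = t_{0.005, 174} = 2.604379.
Margin = t* × SE = 2.604379 × 0.012 = 0.03125.
CI: -0.059 ± 0.03125 → (-0.090, -0.028).
With 99% confidence, each one-unit increase in weekly hours worked is associated with a change of between -0.090 and -0.028 points (1–10) in job satisfaction score.

(-0.090, -0.028)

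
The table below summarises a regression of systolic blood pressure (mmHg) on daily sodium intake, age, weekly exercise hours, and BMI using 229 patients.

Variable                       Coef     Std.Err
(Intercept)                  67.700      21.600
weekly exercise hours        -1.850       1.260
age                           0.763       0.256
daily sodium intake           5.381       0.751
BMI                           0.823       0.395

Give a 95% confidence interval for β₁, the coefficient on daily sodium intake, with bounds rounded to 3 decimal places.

Read off: b = 5.381, SE = 0.751 for daily sodium intake.
df = n − k − 1 = 229 − 4 − 1 = 224.
t* = t_{0.025, 224} = 1.970611.
Margin = t* × SE = 1.970611 × 0.751 = 1.47993.
CI: 5.381 ± 1.47993 → (3.901, 6.861).

(3.901, 6.861)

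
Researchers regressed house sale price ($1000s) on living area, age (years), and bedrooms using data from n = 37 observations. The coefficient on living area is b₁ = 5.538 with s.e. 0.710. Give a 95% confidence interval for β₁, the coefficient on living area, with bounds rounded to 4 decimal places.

df = n − k − 1 = 37 − 3 − 1 = 33.
t* = t_{0.025, 33} = 2.034515.
Margin = t* × SE = 2.034515 × 0.710 = 1.444506.
CI: 5.538 ± 1.444506 → (4.0935, 6.9825).
With 95% confidence, each one-unit increase in living area is associated with a change of between 4.0935 and 6.9825 $1000s in house sale price, holding the other predictors fixed.

(4.0935, 6.9825)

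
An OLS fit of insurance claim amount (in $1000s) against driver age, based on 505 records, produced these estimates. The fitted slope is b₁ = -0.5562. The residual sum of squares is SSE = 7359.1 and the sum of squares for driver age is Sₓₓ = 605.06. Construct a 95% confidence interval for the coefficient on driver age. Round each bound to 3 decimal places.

MSE = SSE/(n − 2) = 7359.1/503 = 14.6304.
SE(b₁) = √(MSE/Sₓₓ) = √(14.6304/605.06) = 0.1555.
df = n − 2 = 503.
t* = t_{0.025, 503} = 1.964691.
Margin = t* × SE = 1.964691 × 0.1555 = 0.30551.
CI: -0.5562 ± 0.30551 → (-0.862, -0.251).
With 95% confidence, each one-unit increase in driver age is associated with a change of between -0.862 and -0.251 $1000s in insurance claim amount.

(-0.862, -0.251)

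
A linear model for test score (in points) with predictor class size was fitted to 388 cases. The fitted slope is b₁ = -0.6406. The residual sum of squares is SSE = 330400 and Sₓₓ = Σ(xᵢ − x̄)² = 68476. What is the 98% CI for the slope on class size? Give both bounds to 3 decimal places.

MSE = SSE/(n − 2) = 330400/386 = 855.959.
SE(b₁) = √(MSE/Sₓₓ) = √(855.959/68476) = 0.111804.
df = n − 2 = 386.
t* = t_{0.01, 386} = 2.336047.
Margin = t* × SE = 2.336047 × 0.111804 = 0.26118.
CI: -0.6406 ± 0.26118 → (-0.902, -0.379).
With 98% confidence, each one-unit increase in class size is associated with a change of between -0.902 and -0.379 points in test score.

(-0.902, -0.379)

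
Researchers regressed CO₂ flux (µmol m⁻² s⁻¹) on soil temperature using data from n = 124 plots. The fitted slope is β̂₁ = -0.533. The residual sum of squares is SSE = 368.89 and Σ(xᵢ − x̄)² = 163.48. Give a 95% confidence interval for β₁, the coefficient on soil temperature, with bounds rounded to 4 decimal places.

MSE = SSE/(n − 2) = 368.89/122 = 3.02369.
SE(β̂₁) = √(MSE/Sₓₓ) = √(3.02369/163.48) = 0.135999.
df = n − 2 = 122.
t* = t_{0.025, 122} = 1.9796.
Margin = t* × SE = 1.9796 × 0.135999 = 0.269224.
CI: -0.533 ± 0.269224 → (-0.8022, -0.2638).
With 95% confidence, each one-unit increase in soil temperature is associated with a change of between -0.8022 and -0.2638 µmol m⁻² s⁻¹ in CO₂ flux.

(-0.8022, -0.2638)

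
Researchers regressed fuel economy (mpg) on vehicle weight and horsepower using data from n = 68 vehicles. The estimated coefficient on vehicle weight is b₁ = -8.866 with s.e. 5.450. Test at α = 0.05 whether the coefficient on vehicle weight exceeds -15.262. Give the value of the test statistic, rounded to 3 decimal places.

t = 1.174

H₀: β₁ = -15.262 vs H₁: β₁ > -15.262.
t = (b₁ − β₁⁰)/SE = (-8.866 − (-15.262)) / 5.450 = 1.174.
df = n − k − 1 = 68 − 2 − 1 = 65.
One-sided p ≈ 0.1224, which is ≥ 0.05, so fail to reject H₀.
The data do not give significant evidence that the true slope on vehicle weight exceeds -15.262 mpg per unit, holding the other predictors fixed.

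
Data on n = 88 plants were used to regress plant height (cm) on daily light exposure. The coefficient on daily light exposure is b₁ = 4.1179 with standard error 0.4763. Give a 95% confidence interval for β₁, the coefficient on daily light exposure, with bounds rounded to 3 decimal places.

df = n − 2 = 88 − 2 = 86.
t* = t_{0.025, 86} = 1.987934.
Margin = t* × SE = 1.987934 × 0.4763 = 0.94685.
CI: 4.1179 ± 0.94685 → (3.171, 5.065).
With 95% confidence, each one-unit increase in daily light exposure is associated with a change of between 3.171 and 5.065 cm in plant height.

(3.171, 5.065)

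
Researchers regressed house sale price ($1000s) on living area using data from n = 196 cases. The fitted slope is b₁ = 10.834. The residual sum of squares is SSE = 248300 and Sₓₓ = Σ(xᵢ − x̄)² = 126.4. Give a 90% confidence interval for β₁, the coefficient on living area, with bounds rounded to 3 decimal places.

(5.575, 16.093)

MSE = SSE/(n − 2) = 248300/194 = 1279.9.
SE(b₁) = √(MSE/Sₓₓ) = √(1279.9/126.4) = 3.1821.
df = n − 2 = 194.
t* = t_{0.05, 194} = 1.652746.
Margin = t* × SE = 1.652746 × 3.1821 = 5.25920.
CI: 10.834 ± 5.25920 → (5.575, 16.093).
With 90% confidence, each one-unit increase in living area is associated with a change of between 5.575 and 16.093 $1000s in house sale price.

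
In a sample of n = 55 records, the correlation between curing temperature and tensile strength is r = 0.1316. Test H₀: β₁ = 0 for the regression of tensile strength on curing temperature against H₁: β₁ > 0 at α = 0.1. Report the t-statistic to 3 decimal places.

t = 0.966

t = r·√(n − 2)/√(1 − r²) = 0.1316·√53/√0.982681 = 0.966.
df = n − 2 = 53.
One-sided p ≈ 0.1691, which is ≥ 0.1, so fail to reject H₀.
The data do not give significant evidence of a linear association between curing temperature and tensile strength.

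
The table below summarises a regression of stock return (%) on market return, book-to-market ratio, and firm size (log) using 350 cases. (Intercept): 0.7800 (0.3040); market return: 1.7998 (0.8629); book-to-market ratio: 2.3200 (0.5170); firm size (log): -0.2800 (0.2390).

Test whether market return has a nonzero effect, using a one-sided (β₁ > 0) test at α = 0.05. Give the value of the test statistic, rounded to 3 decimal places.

t = 2.086

Read off: b = 1.7998, SE = 0.8629 for market return.
H₀: β₁ = 0 vs H₁: β₁ > 0.
t = 1.7998 / 0.8629 = 2.086.
df = n − k − 1 = 350 − 3 − 1 = 346.
One-sided p ≈ 0.0189, which is < 0.05, so reject H₀.
There is evidence that the true slope on market return is positive, holding the other predictors fixed.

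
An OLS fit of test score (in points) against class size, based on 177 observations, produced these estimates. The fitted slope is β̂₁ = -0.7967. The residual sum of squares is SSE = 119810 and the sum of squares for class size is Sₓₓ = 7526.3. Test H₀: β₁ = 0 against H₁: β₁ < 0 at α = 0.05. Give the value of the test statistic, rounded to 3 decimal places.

MSE = SSE/(n − 2) = 119810/175 = 684.629.
SE(β̂₁) = √(MSE/Sₓₓ) = √(684.629/7526.3) = 0.301604.
t = -0.7967 / 0.301604 = -2.642.
df = n − 2 = 175.
One-sided p ≈ 0.0045, which is < 0.05, so reject H₀.
There is evidence that the true slope on class size is negative.

t = -2.642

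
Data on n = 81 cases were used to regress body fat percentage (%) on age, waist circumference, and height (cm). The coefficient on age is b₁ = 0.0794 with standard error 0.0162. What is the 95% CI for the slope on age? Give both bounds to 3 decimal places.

df = n − k − 1 = 81 − 3 − 1 = 77.
t* = t_{0.025, 77} = 1.991254.
Margin = t* × SE = 1.991254 × 0.0162 = 0.03226.
CI: 0.0794 ± 0.03226 → (0.047, 0.112).
With 95% confidence, each one-unit increase in age is associated with a change of between 0.047 and 0.112 % in body fat percentage, holding the other predictors fixed.

(0.047, 0.112)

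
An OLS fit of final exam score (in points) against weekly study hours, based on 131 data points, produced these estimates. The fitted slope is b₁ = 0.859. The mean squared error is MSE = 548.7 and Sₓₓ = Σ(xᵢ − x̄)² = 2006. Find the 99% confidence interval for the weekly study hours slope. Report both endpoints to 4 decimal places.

(-0.5084, 2.2264)

SE(b₁) = √(MSE/Sₓₓ) = √(548.7/2006) = 0.523.
df = n − 2 = 129.
t* = t_{0.005, 129} = 2.614479.
Margin = t* × SE = 2.614479 × 0.523 = 1.367373.
CI: 0.859 ± 1.367373 → (-0.5084, 2.2264).
With 99% confidence, each one-unit increase in weekly study hours is associated with a change of between -0.5084 and 2.2264 points in final exam score.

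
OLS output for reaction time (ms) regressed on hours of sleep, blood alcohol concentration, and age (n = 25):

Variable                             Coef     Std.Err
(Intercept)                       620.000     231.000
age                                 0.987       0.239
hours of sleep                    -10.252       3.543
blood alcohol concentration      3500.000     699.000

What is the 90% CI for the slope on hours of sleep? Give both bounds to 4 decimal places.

(-16.3486, -4.1554)

Read off: b = -10.252, SE = 3.543 for hours of sleep.
df = n − k − 1 = 25 − 3 − 1 = 21.
t* = t_{0.05, 21} = 1.720743.
Margin = t* × SE = 1.720743 × 3.543 = 6.096592.
CI: -10.252 ± 6.096592 → (-16.3486, -4.1554).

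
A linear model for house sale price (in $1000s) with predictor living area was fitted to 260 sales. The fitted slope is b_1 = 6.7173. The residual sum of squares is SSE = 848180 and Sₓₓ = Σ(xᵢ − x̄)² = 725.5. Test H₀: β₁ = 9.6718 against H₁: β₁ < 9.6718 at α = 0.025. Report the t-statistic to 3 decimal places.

MSE = SSE/(n − 2) = 848180/258 = 3287.52.
SE(b_1) = √(MSE/Sₓₓ) = √(3287.52/725.5) = 2.1287.
t = (6.7173 − 9.6718) / 2.1287 = -1.388.
df = n − 2 = 258.
One-sided p ≈ 0.0832, which is ≥ 0.025, so fail to reject H₀.
The data do not give significant evidence that the true slope on living area is below 9.6718 $1000s per unit.

t = -1.388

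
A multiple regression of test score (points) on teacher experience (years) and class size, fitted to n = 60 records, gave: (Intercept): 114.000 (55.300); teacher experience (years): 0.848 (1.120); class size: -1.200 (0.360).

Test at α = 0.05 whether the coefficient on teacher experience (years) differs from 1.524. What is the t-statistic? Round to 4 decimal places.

t = -0.6036

Read off: b = 0.848, SE = 1.120 for teacher experience (years).
H₀: β₁ = 1.524 vs H₁: β₁ ≠ 1.524.
t = (0.848 − 1.524) / 1.120 = -0.6036.
df = n − k − 1 = 60 − 2 − 1 = 57.
Two-sided p ≈ 0.5485, which is ≥ 0.05, so fail to reject H₀.
The data are consistent with a true slope of 1.524 points per unit of teacher experience (years), holding the other predictors fixed.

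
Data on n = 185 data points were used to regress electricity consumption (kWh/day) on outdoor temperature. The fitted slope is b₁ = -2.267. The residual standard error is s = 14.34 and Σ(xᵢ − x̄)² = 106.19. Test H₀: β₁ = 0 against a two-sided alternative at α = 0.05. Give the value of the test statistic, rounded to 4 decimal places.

SE(b₁) = s/√Sₓₓ = 14.34/√106.19 = 1.39158.
t = -2.267 / 1.39158 = -1.6291.
df = n − 2 = 183.
Two-sided p ≈ 0.1050, which is ≥ 0.05, so fail to reject H₀.
The data do not give significant evidence of an association between outdoor temperature and electricity consumption.

t = -1.6291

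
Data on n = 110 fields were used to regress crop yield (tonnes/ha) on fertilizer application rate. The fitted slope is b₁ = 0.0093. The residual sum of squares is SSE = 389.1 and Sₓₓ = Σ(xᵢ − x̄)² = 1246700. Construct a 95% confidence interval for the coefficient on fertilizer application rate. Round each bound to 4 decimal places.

(0.0059, 0.0127)

MSE = SSE/(n − 2) = 389.1/108 = 3.60278.
SE(b₁) = √(MSE/Sₓₓ) = √(3.60278/1246700) = 0.00169996.
df = n − 2 = 108.
t* = t_{0.025, 108} = 1.982173.
Margin = t* × SE = 1.982173 × 0.00169996 = 0.003370.
CI: 0.0093 ± 0.003370 → (0.0059, 0.0127).
With 95% confidence, each one-unit increase in fertilizer application rate is associated with a change of between 0.0059 and 0.0127 tonnes/ha in crop yield.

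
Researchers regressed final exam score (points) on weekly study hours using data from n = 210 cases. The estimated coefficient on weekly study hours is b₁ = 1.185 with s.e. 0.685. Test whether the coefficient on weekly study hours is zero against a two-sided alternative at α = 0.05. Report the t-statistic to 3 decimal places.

H₀: β₁ = 0 vs H₁: β₁ ≠ 0.
t = (b₁ − β₁⁰)/SE = 1.185 / 0.685 = 1.730.
df = n − 2 = 210 − 2 = 208.
Two-sided p ≈ 0.0851, which is ≥ 0.05, so fail to reject H₀.
The data do not give significant evidence of an association between weekly study hours and final exam score.

t = 1.730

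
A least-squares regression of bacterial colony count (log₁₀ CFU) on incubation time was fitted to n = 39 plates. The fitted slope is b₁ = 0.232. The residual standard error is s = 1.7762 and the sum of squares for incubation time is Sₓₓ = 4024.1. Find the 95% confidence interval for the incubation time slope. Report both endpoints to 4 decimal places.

(0.1753, 0.2887)

SE(b₁) = s/√Sₓₓ = 1.7762/√4024.1 = 0.028.
df = n − 2 = 37.
t* = t_{0.025, 37} = 2.026192.
Margin = t* × SE = 2.026192 × 0.028 = 0.056733.
CI: 0.232 ± 0.056733 → (0.1753, 0.2887).
With 95% confidence, each one-unit increase in incubation time is associated with a change of between 0.1753 and 0.2887 log₁₀ CFU in bacterial colony count.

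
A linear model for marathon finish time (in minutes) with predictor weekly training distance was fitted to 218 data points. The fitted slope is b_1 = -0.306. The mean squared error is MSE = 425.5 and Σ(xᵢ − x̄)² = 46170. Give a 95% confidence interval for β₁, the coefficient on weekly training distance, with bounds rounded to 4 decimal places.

SE(b_1) = √(MSE/Sₓₓ) = √(425.5/46170) = 0.0959997.
df = n − 2 = 216.
t* = t_{0.025, 216} = 1.971007.
Margin = t* × SE = 1.971007 × 0.0959997 = 0.189216.
CI: -0.306 ± 0.189216 → (-0.4952, -0.1168).
With 95% confidence, each one-unit increase in weekly training distance is associated with a change of between -0.4952 and -0.1168 minutes in marathon finish time.

(-0.4952, -0.1168)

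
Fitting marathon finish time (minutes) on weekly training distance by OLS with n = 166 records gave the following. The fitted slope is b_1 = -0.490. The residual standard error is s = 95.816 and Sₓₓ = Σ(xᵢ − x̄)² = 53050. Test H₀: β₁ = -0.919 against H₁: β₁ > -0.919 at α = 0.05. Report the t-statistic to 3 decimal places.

SE(b_1) = s/√Sₓₓ = 95.816/√53050 = 0.416002.
t = (-0.490 − (-0.919)) / 0.416002 = 1.031.
df = n − 2 = 164.
One-sided p ≈ 0.1520, which is ≥ 0.05, so fail to reject H₀.
The data do not give significant evidence that the true slope on weekly training distance exceeds -0.919 minutes per unit.

t = 1.031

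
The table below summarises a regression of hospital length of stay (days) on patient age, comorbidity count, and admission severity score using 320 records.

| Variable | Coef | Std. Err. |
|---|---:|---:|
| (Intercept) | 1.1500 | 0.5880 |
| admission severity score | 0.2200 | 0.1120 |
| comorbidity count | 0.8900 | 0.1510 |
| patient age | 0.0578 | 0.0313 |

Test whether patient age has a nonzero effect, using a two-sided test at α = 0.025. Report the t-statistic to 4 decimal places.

Read off: b = 0.0578, SE = 0.0313 for patient age.
H₀: β₁ = 0 vs H₁: β₁ ≠ 0.
t = 0.0578 / 0.0313 = 1.8466.
df = n − k − 1 = 320 − 3 − 1 = 316.
Two-sided p ≈ 0.0657, which is ≥ 0.025, so fail to reject H₀.
The data do not give significant evidence of an association between patient age and hospital length of stay, after adjusting for the other predictors.

t = 1.8466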